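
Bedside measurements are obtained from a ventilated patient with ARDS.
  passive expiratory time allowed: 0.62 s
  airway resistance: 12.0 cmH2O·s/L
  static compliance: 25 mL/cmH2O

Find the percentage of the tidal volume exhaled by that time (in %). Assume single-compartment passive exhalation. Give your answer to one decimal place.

τ = R × C = 12.0 × 25 mL/cmH2O = 12.0 × 0.025 L/cmH2O = 0.3 s.
Passive exhalation: V(t)/V₀ = e^(−t/τ) = e^(−0.62/0.3) = 0.1266.
Fraction exhaled = 1 − 0.1266 = 0.8734 → 87.34%.

87.3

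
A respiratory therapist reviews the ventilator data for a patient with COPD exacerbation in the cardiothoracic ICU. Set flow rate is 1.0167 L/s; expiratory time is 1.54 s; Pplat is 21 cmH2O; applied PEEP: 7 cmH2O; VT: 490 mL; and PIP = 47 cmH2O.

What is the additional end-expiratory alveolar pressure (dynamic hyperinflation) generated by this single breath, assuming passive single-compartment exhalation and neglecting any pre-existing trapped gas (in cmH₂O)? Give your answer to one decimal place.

2.5

R = (PIP − Pplat)/V̇ = (47 − 21) / 1.0167 = 26.0/1.0167 = 25.573 cmH2O·s/L.
C = Vt/(Pplat − PEEP) = 490.0 / (21 − 7) = 490.0/14.0 = 35.0 mL/cmH2O.
τ = R × C = 25.573 × 0.035 L/cmH2O = 0.8951 s.
Fraction remaining = e^(−Te/τ) = e^(−1.54/0.8951) = 0.179; trapped volume = 490.0 × 0.179 = 87.71 mL.
Additional alveolar pressure from trapping ≈ V_trapped / C = 87.71 / 35.0 = 2.506 cmH2O.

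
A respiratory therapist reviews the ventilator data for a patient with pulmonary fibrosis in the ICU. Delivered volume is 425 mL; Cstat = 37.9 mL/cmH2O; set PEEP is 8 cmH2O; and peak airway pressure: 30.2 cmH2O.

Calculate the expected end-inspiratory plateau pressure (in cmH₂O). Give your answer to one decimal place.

Pplat = PEEP + Vt / Cstat = 8 + 425 / 37.9 = 8 + 11.214 = 19.214 cmH2O.

19.2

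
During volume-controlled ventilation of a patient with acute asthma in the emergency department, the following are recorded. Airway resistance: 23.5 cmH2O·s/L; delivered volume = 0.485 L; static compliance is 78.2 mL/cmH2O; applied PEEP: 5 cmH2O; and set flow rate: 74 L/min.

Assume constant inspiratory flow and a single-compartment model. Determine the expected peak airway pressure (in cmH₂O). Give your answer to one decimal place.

Flow: 74 L/min ÷ 60 = 1.2333 L/s.
Equation of motion (constant flow): PIP = Vt/C + R·V̇ + PEEP.
PIP = 485/78.2 + 23.5×1.2333 + 5 = 6.202 + 28.983 + 5 = 40.185 cmH2O.

40.2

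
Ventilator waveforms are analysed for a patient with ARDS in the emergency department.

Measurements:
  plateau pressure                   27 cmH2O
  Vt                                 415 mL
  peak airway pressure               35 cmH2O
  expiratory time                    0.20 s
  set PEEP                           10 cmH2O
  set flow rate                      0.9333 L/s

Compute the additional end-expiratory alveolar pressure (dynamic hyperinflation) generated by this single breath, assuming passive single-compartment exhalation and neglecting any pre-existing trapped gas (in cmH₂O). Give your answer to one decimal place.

R = (PIP − Pplat)/V̇ = (35 − 27) / 0.9333 = 8.0/0.9333 = 8.572 cmH2O·s/L.
C = Vt/(Pplat − PEEP) = 415.0 / (27 − 10) = 415.0/17.0 = 24.412 mL/cmH2O.
τ = R × C = 8.572 × 0.02441 L/cmH2O = 0.2092 s.
Fraction remaining = e^(−Te/τ) = e^(−0.20/0.2092) = 0.3844; trapped volume = 415.0 × 0.3844 = 159.53 mL.
Additional alveolar pressure from trapping ≈ V_trapped / C = 159.53 / 24.412 = 6.535 cmH2O.

6.5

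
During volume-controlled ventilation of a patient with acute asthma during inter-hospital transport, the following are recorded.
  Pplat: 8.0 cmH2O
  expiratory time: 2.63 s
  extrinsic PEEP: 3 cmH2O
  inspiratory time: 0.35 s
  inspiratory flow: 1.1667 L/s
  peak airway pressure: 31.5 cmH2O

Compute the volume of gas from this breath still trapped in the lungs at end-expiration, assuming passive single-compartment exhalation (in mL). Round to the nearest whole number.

Vt = flow × Ti = 1.1667 L/s × 0.35 s × 1000 mL/L = 408.35 mL.
R = (PIP − Pplat)/V̇ = (31.5 − 8.0) / 1.1667 = 23.5/1.1667 = 20.142 cmH2O·s/L.
C = Vt/(Pplat − PEEP) = 408.35 / (8.0 − 3) = 408.35/5.0 = 81.67 mL/cmH2O.
τ = R × C = 20.142 × 0.08167 L/cmH2O = 1.645 s.
Fraction remaining = e^(−Te/τ) = e^(−2.63/1.645) = 0.2021.
Trapped volume = 408.35 × 0.2021 = 82.528 mL.

83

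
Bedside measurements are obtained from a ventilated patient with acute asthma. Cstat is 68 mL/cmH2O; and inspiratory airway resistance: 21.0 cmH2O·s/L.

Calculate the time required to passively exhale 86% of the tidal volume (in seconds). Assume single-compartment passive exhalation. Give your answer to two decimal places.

τ = R × C = 21.0 × 68 mL/cmH2O = 21.0 × 0.068 L/cmH2O = 1.428 s.
Exhaled fraction f = 1 − e^(−t/τ) → t = −τ·ln(1 − f) = −1.428·ln(0.14) = 2.808 s.

2.81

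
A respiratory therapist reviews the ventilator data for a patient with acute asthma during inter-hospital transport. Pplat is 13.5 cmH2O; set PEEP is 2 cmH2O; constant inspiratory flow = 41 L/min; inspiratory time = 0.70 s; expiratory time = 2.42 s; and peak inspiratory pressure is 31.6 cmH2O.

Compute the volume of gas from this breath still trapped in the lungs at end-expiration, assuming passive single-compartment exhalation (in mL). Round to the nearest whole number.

53

Flow: 41 L/min ÷ 60 = 0.6833 L/s.
Vt = flow × Ti = 0.6833 L/s × 0.70 s × 1000 mL/L = 478.31 mL.
R = (PIP − Pplat)/V̇ = (31.6 − 13.5) / 0.6833 = 18.1/0.6833 = 26.489 cmH2O·s/L.
C = Vt/(Pplat − PEEP) = 478.31 / (13.5 − 2) = 478.31/11.5 = 41.592 mL/cmH2O.
τ = R × C = 26.489 × 0.04159 L/cmH2O = 1.102 s.
Fraction remaining = e^(−Te/τ) = e^(−2.42/1.102) = 0.1112.
Trapped volume = 478.31 × 0.1112 = 53.188 mL.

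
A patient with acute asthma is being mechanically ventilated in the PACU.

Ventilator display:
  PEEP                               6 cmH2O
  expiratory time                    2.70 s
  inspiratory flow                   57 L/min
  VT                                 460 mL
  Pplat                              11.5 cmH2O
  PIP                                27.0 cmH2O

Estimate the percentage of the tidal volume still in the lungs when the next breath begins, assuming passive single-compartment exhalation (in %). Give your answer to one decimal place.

13.8

Flow: 57 L/min ÷ 60 = 0.95 L/s.
R = (PIP − Pplat)/V̇ = (27.0 − 11.5) / 0.95 = 15.5/0.95 = 16.316 cmH2O·s/L.
C = Vt/(Pplat − PEEP) = 460.0 / (11.5 − 6) = 460.0/5.5 = 83.636 mL/cmH2O.
τ = R × C = 16.316 × 0.08364 L/cmH2O = 1.365 s.
Fraction remaining at end-expiration = e^(−Te/τ) = e^(−2.70/1.365) = 0.1383 → 13.83%.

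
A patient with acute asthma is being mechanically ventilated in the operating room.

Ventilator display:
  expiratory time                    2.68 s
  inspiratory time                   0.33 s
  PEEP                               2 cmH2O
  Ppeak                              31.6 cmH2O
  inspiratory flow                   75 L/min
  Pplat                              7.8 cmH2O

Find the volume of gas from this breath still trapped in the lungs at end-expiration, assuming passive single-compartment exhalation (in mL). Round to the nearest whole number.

Flow: 75 L/min ÷ 60 = 1.25 L/s.
Vt = flow × Ti = 1.25 L/s × 0.33 s × 1000 mL/L = 412.5 mL.
R = (PIP − Pplat)/V̇ = (31.6 − 7.8) / 1.25 = 23.8/1.25 = 19.04 cmH2O·s/L.
C = Vt/(Pplat − PEEP) = 412.5 / (7.8 − 2) = 412.5/5.8 = 71.121 mL/cmH2O.
τ = R × C = 19.04 × 0.07112 L/cmH2O = 1.354 s.
Fraction remaining = e^(−Te/τ) = e^(−2.68/1.354) = 0.1382.
Trapped volume = 412.5 × 0.1382 = 57.008 mL.

57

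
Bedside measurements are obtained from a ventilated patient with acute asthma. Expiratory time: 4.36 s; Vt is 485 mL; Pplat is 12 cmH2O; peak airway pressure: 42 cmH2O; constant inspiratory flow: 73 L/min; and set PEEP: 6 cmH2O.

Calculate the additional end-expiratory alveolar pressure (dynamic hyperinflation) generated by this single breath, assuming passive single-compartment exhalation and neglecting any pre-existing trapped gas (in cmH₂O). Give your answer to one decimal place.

Flow: 73 L/min ÷ 60 = 1.2167 L/s.
R = (PIP − Pplat)/V̇ = (42 − 12) / 1.2167 = 30.0/1.2167 = 24.657 cmH2O·s/L.
C = Vt/(Pplat − PEEP) = 485.0 / (12 − 6) = 485.0/6.0 = 80.833 mL/cmH2O.
τ = R × C = 24.657 × 0.08083 L/cmH2O = 1.993 s.
Fraction remaining = e^(−Te/τ) = e^(−4.36/1.993) = 0.1122; trapped volume = 485.0 × 0.1122 = 54.417 mL.
Additional alveolar pressure from trapping ≈ V_trapped / C = 54.417 / 80.833 = 0.6732 cmH2O.

0.7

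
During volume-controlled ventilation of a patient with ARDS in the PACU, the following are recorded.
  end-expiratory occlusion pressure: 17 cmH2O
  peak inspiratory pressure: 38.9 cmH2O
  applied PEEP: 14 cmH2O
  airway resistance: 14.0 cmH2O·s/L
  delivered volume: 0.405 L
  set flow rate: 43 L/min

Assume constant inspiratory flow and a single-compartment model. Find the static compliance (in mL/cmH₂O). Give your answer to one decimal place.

34.1

Flow: 43 L/min ÷ 60 = 0.7167 L/s.
Total PEEP = 17 cmH2O (set 14 + intrinsic 3); this is the baseline alveolar pressure.
Equation of motion (constant flow): PIP = Vt/C + R·V̇ + PEEP.
Vt/C = PIP − R·V̇ − PEEP = 38.9 − 14.0×0.7167 − 17 = 38.9 − 10.034 − 17 = 11.866 cmH2O.
C = Vt / 11.866 = 405 / 11.866 = 34.131 mL/cmH2O.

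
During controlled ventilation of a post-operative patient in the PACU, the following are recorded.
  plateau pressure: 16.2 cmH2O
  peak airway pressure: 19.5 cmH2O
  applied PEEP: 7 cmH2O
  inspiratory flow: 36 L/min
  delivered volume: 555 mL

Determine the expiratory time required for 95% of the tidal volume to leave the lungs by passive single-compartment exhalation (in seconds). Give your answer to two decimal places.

0.99

Flow: 36 L/min ÷ 60 = 0.6 L/s.
R = (PIP − Pplat)/V̇ = (19.5 − 16.2) / 0.6 = 3.3/0.6 = 5.5 cmH2O·s/L.
C = Vt/(Pplat − PEEP) = 555.0 / (16.2 − 7) = 555.0/9.2 = 60.326 mL/cmH2O.
τ = R × C = 5.5 × 0.06033 L/cmH2O = 0.3318 s.
t = −τ·ln(1 − 0.95) = −0.3318·ln(0.05) = 0.994 s.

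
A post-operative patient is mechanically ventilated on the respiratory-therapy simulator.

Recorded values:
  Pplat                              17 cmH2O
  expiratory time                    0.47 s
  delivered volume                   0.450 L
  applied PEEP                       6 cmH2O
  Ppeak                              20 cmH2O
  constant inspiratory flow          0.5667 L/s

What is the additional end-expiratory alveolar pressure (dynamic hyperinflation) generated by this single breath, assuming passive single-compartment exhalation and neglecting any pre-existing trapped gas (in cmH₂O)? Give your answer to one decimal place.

R = (PIP − Pplat)/V̇ = (20 − 17) / 0.5667 = 3.0/0.5667 = 5.294 cmH2O·s/L.
C = Vt/(Pplat − PEEP) = 450.0 / (17 − 6) = 450.0/11.0 = 40.909 mL/cmH2O.
τ = R × C = 5.294 × 0.04091 L/cmH2O = 0.2166 s.
Fraction remaining = e^(−Te/τ) = e^(−0.47/0.2166) = 0.1142; trapped volume = 450.0 × 0.1142 = 51.39 mL.
Additional alveolar pressure from trapping ≈ V_trapped / C = 51.39 / 40.909 = 1.256 cmH2O.

1.3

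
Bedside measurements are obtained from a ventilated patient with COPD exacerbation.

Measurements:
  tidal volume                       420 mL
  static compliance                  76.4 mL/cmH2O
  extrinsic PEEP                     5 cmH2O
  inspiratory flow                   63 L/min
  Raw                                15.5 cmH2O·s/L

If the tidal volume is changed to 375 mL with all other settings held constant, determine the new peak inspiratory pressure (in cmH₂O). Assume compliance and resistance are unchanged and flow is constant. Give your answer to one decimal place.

Flow: 63 L/min ÷ 60 = 1.05 L/s.
PIP = Vt/C + R·V̇ + PEEP (constant-flow equation of motion).
Only the elastic term changes: ΔPIP = ΔVt / C = (375 − 420) / 76.4 = -0.589 cmH2O.
Original PIP = 420/76.4 + 15.5×1.05 + 5 = 26.772 cmH2O; new PIP = 26.772 + (-0.589) = 26.183 cmH2O.

26.2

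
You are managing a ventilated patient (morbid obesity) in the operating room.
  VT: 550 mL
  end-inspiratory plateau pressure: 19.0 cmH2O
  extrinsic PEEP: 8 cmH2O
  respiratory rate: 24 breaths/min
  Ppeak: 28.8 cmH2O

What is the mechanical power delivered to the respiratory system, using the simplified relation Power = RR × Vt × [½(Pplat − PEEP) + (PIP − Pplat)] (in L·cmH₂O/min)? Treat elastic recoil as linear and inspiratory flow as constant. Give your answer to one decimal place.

Per-breath work = Vt × [½(Pplat−PEEP) + (PIP−Pplat)] = 0.550 × [0.5×11.0 + 9.8] = 0.550 × 15.3 = 8.415 L·cmH2O.
Power = 24 × 8.415 = 201.96 L·cmH2O/min.

202.0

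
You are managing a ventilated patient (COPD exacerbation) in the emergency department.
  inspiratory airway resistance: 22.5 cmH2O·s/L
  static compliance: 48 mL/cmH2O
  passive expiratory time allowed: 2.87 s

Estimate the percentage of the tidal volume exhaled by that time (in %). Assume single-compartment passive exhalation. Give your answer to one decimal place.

τ = R × C = 22.5 × 48 mL/cmH2O = 22.5 × 0.048 L/cmH2O = 1.08 s.
Passive exhalation: V(t)/V₀ = e^(−t/τ) = e^(−2.87/1.08) = 0.07013.
Fraction exhaled = 1 − 0.07013 = 0.9299 → 92.99%.

93.0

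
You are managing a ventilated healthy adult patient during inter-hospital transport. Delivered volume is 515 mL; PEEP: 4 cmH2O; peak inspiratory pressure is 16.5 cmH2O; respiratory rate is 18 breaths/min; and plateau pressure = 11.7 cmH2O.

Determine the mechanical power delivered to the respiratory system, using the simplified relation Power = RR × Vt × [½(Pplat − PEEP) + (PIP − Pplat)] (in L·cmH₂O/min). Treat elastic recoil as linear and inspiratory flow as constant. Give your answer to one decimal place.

Per-breath work = Vt × [½(Pplat−PEEP) + (PIP−Pplat)] = 0.515 × [0.5×7.7 + 4.8] = 0.515 × 8.65 = 4.455 L·cmH2O.
Power = 18 × 4.455 = 80.19 L·cmH2O/min.

80.2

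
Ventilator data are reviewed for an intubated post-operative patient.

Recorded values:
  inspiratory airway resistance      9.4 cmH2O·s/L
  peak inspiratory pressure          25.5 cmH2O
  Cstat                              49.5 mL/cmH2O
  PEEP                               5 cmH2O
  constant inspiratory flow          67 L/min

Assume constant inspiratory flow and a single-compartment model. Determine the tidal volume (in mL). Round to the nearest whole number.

495

Flow: 67 L/min ÷ 60 = 1.1167 L/s.
Equation of motion (constant flow): PIP = Vt/C + R·V̇ + PEEP.
Vt/C = PIP − R·V̇ − PEEP = 25.5 − 10.497 − 5 = 10.003 cmH2O.
Vt = C × 10.003 = 49.5 × 10.003 = 495.15 mL.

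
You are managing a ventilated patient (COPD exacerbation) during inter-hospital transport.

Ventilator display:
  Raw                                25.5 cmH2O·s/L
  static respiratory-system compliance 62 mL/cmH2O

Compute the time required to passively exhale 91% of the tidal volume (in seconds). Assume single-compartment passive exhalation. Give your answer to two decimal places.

τ = R × C = 25.5 × 62 mL/cmH2O = 25.5 × 0.062 L/cmH2O = 1.581 s.
Exhaled fraction f = 1 − e^(−t/τ) → t = −τ·ln(1 − f) = −1.581·ln(0.09) = 3.807 s.

3.81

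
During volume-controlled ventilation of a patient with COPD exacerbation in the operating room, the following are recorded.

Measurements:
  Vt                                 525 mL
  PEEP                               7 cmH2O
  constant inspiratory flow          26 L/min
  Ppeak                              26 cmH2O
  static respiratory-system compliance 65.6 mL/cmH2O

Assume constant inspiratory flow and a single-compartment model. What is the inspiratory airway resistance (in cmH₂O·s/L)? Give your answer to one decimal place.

25.4

Flow: 26 L/min ÷ 60 = 0.4333 L/s.
Equation of motion (constant flow): PIP = Vt/C + R·V̇ + PEEP.
R·V̇ = PIP − Vt/C − PEEP = 26 − 525/65.6 − 7 = 26 − 8.003 − 7 = 10.997 cmH2O.
R = 10.997 / 0.4333 = 25.38 cmH2O·s/L.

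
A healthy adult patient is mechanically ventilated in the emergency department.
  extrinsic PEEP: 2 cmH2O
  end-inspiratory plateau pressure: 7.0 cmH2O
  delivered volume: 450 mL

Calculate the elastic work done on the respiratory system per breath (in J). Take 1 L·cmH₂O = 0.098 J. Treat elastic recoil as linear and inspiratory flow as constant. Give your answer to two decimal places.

0.11

Elastic work ≈ ½ × (Pplat − PEEP) × Vt = 0.5 × (7.0 − 2) × 0.450 L = 0.5 × 5.0 × 0.450 = 1.125 L·cmH2O.
× 0.098 J/(L·cmH2O) → 0.1103 J.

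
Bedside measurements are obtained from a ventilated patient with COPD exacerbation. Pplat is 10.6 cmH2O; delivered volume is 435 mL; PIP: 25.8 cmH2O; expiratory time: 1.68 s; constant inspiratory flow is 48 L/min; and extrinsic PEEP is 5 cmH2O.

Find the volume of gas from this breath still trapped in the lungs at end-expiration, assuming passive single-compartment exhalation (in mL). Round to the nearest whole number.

Flow: 48 L/min ÷ 60 = 0.8 L/s.
R = (PIP − Pplat)/V̇ = (25.8 − 10.6) / 0.8 = 15.2/0.8 = 19.0 cmH2O·s/L.
C = Vt/(Pplat − PEEP) = 435.0 / (10.6 − 5) = 435.0/5.6 = 77.679 mL/cmH2O.
τ = R × C = 19.0 × 0.07768 L/cmH2O = 1.476 s.
Fraction remaining = e^(−Te/τ) = e^(−1.68/1.476) = 0.3204.
Trapped volume = 435.0 × 0.3204 = 139.37 mL.

139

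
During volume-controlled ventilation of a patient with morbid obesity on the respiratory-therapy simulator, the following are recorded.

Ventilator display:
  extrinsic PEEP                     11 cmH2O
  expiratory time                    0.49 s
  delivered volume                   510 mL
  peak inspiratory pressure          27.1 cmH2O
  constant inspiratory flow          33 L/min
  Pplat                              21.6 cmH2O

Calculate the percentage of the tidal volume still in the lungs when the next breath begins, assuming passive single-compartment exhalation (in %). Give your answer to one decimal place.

36.1

Flow: 33 L/min ÷ 60 = 0.55 L/s.
R = (PIP − Pplat)/V̇ = (27.1 − 21.6) / 0.55 = 5.5/0.55 = 10.0 cmH2O·s/L.
C = Vt/(Pplat − PEEP) = 510.0 / (21.6 − 11) = 510.0/10.6 = 48.113 mL/cmH2O.
τ = R × C = 10.0 × 0.04811 L/cmH2O = 0.4811 s.
Fraction remaining at end-expiration = e^(−Te/τ) = e^(−0.49/0.4811) = 0.3611 → 36.11%.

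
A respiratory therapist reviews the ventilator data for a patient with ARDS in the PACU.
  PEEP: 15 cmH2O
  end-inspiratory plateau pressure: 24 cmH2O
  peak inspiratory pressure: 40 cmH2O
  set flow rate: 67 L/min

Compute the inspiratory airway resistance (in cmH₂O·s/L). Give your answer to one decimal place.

Flow: 67 L/min ÷ 60 = 1.1167 L/s.
Raw = (PIP − Pplat) / flow = (40 − 24) / 1.1167 = 16.0 / 1.1167 = 14.328 cmH2O·s/L.

14.3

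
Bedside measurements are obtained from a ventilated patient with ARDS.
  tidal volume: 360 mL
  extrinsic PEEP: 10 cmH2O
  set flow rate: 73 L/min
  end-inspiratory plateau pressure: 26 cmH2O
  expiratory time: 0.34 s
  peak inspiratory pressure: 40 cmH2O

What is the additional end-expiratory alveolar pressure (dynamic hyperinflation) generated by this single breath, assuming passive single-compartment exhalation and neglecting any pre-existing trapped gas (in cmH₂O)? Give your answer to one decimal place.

Flow: 73 L/min ÷ 60 = 1.2167 L/s.
R = (PIP − Pplat)/V̇ = (40 − 26) / 1.2167 = 14.0/1.2167 = 11.507 cmH2O·s/L.
C = Vt/(Pplat − PEEP) = 360.0 / (26 − 10) = 360.0/16.0 = 22.5 mL/cmH2O.
τ = R × C = 11.507 × 0.0225 L/cmH2O = 0.2589 s.
Fraction remaining = e^(−Te/τ) = e^(−0.34/0.2589) = 0.2689; trapped volume = 360.0 × 0.2689 = 96.804 mL.
Additional alveolar pressure from trapping ≈ V_trapped / C = 96.804 / 22.5 = 4.302 cmH2O.

4.3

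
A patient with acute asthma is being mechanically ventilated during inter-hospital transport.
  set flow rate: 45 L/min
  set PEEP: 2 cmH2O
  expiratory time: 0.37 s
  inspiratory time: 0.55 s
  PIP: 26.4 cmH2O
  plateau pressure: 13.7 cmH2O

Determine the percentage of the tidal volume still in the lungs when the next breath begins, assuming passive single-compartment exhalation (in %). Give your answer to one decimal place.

Flow: 45 L/min ÷ 60 = 0.75 L/s.
Vt = flow × Ti = 0.75 L/s × 0.55 s × 1000 mL/L = 412.5 mL.
R = (PIP − Pplat)/V̇ = (26.4 − 13.7) / 0.75 = 12.7/0.75 = 16.933 cmH2O·s/L.
C = Vt/(Pplat − PEEP) = 412.5 / (13.7 − 2) = 412.5/11.7 = 35.256 mL/cmH2O.
τ = R × C = 16.933 × 0.03526 L/cmH2O = 0.5971 s.
Fraction remaining at end-expiration = e^(−Te/τ) = e^(−0.37/0.5971) = 0.5381 → 53.81%.

53.8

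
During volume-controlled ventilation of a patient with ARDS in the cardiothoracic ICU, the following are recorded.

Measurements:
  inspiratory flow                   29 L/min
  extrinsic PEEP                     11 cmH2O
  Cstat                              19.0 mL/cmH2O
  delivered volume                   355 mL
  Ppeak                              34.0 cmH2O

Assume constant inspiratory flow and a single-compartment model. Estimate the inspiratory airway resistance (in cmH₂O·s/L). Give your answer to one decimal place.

Flow: 29 L/min ÷ 60 = 0.4833 L/s.
Equation of motion (constant flow): PIP = Vt/C + R·V̇ + PEEP.
R·V̇ = PIP − Vt/C − PEEP = 34.0 − 355/19.0 − 11 = 34.0 − 18.684 − 11 = 4.316 cmH2O.
R = 4.316 / 0.4833 = 8.93 cmH2O·s/L.

8.9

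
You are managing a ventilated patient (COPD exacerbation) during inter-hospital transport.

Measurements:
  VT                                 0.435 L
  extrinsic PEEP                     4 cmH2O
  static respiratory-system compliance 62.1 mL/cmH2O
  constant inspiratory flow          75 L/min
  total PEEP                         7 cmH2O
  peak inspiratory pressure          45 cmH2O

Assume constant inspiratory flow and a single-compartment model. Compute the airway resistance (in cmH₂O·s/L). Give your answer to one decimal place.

24.8

Flow: 75 L/min ÷ 60 = 1.25 L/s.
Total PEEP = 7 cmH2O (set 4 + intrinsic 3); this is the baseline alveolar pressure.
Equation of motion (constant flow): PIP = Vt/C + R·V̇ + PEEP.
R·V̇ = PIP − Vt/C − PEEP = 45 − 435/62.1 − 7 = 45 − 7.005 − 7 = 30.995 cmH2O.
R = 30.995 / 1.25 = 24.796 cmH2O·s/L.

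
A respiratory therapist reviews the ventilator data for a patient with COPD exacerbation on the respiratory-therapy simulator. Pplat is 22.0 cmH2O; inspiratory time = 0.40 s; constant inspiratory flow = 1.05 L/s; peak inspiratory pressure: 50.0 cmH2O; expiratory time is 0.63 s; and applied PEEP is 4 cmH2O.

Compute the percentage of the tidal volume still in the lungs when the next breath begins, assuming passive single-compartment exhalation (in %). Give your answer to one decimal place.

36.3

Vt = flow × Ti = 1.05 L/s × 0.40 s × 1000 mL/L = 420.0 mL.
R = (PIP − Pplat)/V̇ = (50.0 − 22.0) / 1.05 = 28.0/1.05 = 26.667 cmH2O·s/L.
C = Vt/(Pplat − PEEP) = 420.0 / (22.0 − 4) = 420.0/18.0 = 23.333 mL/cmH2O.
τ = R × C = 26.667 × 0.02333 L/cmH2O = 0.6221 s.
Fraction remaining at end-expiration = e^(−Te/τ) = e^(−0.63/0.6221) = 0.3632 → 36.32%.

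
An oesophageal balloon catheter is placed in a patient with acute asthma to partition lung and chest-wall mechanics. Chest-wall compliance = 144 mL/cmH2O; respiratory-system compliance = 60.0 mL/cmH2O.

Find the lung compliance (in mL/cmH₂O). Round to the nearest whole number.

103

1/CL = 1/Crs − 1/Ccw.
1/CL = 1/60.0 − 1/144 = 0.009722.
CL = 102.86 mL/cmH2O.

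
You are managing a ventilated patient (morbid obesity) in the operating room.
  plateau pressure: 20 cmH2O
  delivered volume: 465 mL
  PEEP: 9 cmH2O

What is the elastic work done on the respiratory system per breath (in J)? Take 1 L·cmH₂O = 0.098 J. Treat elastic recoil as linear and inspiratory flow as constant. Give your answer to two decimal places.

0.25

Elastic work ≈ ½ × (Pplat − PEEP) × Vt = 0.5 × (20 − 9) × 0.465 L = 0.5 × 11.0 × 0.465 = 2.558 L·cmH2O.
× 0.098 J/(L·cmH2O) → 0.2507 J.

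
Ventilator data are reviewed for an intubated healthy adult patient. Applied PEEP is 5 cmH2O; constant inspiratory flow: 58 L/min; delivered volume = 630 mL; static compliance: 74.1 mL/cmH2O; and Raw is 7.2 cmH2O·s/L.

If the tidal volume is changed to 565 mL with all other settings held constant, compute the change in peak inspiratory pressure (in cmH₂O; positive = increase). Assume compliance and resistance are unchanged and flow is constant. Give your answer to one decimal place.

-0.9

PIP = Vt/C + R·V̇ + PEEP (constant-flow equation of motion).
Only the elastic term changes: ΔPIP = ΔVt / C = (565 − 630) / 74.1 = -0.8772 cmH2O.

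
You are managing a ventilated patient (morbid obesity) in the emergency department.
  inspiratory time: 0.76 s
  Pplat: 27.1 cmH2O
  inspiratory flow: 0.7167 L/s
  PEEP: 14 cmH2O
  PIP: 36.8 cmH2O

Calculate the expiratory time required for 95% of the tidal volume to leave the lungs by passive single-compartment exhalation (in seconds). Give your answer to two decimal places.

Vt = flow × Ti = 0.7167 L/s × 0.76 s × 1000 mL/L = 544.69 mL.
R = (PIP − Pplat)/V̇ = (36.8 − 27.1) / 0.7167 = 9.7/0.7167 = 13.534 cmH2O·s/L.
C = Vt/(Pplat − PEEP) = 544.69 / (27.1 − 14) = 544.69/13.1 = 41.579 mL/cmH2O.
τ = R × C = 13.534 × 0.04158 L/cmH2O = 0.5627 s.
t = −τ·ln(1 − 0.95) = −0.5627·ln(0.05) = 1.686 s.

1.69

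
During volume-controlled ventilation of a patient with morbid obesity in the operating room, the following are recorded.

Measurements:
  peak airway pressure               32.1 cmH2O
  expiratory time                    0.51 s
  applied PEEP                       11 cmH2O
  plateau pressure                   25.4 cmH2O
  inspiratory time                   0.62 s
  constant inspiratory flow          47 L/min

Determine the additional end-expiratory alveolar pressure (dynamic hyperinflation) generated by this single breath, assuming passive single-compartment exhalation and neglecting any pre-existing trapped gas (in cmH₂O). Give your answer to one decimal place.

2.5

Flow: 47 L/min ÷ 60 = 0.7833 L/s.
Vt = flow × Ti = 0.7833 L/s × 0.62 s × 1000 mL/L = 485.65 mL.
R = (PIP − Pplat)/V̇ = (32.1 − 25.4) / 0.7833 = 6.7/0.7833 = 8.554 cmH2O·s/L.
C = Vt/(Pplat − PEEP) = 485.65 / (25.4 − 11) = 485.65/14.4 = 33.726 mL/cmH2O.
τ = R × C = 8.554 × 0.03373 L/cmH2O = 0.2885 s.
Fraction remaining = e^(−Te/τ) = e^(−0.51/0.2885) = 0.1707; trapped volume = 485.65 × 0.1707 = 82.9 mL.
Additional alveolar pressure from trapping ≈ V_trapped / C = 82.9 / 33.726 = 2.458 cmH2O.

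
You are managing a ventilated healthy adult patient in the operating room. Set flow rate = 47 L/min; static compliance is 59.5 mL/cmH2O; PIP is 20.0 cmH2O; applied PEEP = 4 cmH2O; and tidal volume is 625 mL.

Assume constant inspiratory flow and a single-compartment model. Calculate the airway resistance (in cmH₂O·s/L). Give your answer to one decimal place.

Flow: 47 L/min ÷ 60 = 0.7833 L/s.
Equation of motion (constant flow): PIP = Vt/C + R·V̇ + PEEP.
R·V̇ = PIP − Vt/C − PEEP = 20.0 − 625/59.5 − 4 = 20.0 − 10.504 − 4 = 5.496 cmH2O.
R = 5.496 / 0.7833 = 7.016 cmH2O·s/L.

7.0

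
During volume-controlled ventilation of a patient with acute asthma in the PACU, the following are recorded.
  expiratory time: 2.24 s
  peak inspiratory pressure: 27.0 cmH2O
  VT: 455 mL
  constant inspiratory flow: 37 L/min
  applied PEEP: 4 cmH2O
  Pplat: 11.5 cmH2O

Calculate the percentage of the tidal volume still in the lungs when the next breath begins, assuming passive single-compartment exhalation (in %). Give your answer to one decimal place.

23.0

Flow: 37 L/min ÷ 60 = 0.6167 L/s.
R = (PIP − Pplat)/V̇ = (27.0 − 11.5) / 0.6167 = 15.5/0.6167 = 25.134 cmH2O·s/L.
C = Vt/(Pplat − PEEP) = 455.0 / (11.5 − 4) = 455.0/7.5 = 60.667 mL/cmH2O.
τ = R × C = 25.134 × 0.06067 L/cmH2O = 1.525 s.
Fraction remaining at end-expiration = e^(−Te/τ) = e^(−2.24/1.525) = 0.2302 → 23.02%.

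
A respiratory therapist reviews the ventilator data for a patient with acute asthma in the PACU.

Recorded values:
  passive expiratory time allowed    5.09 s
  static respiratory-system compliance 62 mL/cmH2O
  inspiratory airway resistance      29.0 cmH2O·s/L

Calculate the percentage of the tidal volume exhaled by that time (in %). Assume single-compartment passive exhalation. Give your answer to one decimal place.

τ = R × C = 29.0 × 62 mL/cmH2O = 29.0 × 0.062 L/cmH2O = 1.798 s.
Passive exhalation: V(t)/V₀ = e^(−t/τ) = e^(−5.09/1.798) = 0.05896.
Fraction exhaled = 1 − 0.05896 = 0.941 → 94.1%.

94.1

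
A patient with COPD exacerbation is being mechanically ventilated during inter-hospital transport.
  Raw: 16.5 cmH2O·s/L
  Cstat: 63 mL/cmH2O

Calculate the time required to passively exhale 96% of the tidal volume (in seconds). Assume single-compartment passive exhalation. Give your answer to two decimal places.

3.35

τ = R × C = 16.5 × 63 mL/cmH2O = 16.5 × 0.063 L/cmH2O = 1.04 s.
Exhaled fraction f = 1 − e^(−t/τ) → t = −τ·ln(1 − f) = −1.04·ln(0.04) = 3.348 s.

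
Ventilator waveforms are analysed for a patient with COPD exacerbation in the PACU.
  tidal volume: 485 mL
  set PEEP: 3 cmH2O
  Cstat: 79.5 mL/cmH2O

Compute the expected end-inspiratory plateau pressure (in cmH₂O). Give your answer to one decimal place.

9.1

Pplat = PEEP + Vt / Cstat = 3 + 485 / 79.5 = 3 + 6.101 = 9.101 cmH2O.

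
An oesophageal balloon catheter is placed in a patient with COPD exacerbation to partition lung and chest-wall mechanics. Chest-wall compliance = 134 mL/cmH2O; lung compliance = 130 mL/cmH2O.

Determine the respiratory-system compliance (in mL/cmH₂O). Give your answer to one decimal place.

66.0

Lung and chest wall are elastances in series: 1/Crs = 1/CL + 1/Ccw.
1/Crs = 1/130 + 1/134 = 0.01515.
Crs = 66.007 mL/cmH2O.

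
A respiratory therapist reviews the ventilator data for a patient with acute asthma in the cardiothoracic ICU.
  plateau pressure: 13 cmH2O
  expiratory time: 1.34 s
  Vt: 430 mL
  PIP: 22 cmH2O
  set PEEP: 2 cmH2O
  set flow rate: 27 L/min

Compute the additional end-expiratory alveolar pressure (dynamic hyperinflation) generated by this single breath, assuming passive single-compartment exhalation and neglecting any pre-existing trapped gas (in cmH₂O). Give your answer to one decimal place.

2.0

Flow: 27 L/min ÷ 60 = 0.45 L/s.
R = (PIP − Pplat)/V̇ = (22 − 13) / 0.45 = 9.0/0.45 = 20.0 cmH2O·s/L.
C = Vt/(Pplat − PEEP) = 430.0 / (13 − 2) = 430.0/11.0 = 39.091 mL/cmH2O.
τ = R × C = 20.0 × 0.03909 L/cmH2O = 0.7818 s.
Fraction remaining = e^(−Te/τ) = e^(−1.34/0.7818) = 0.1801; trapped volume = 430.0 × 0.1801 = 77.443 mL.
Additional alveolar pressure from trapping ≈ V_trapped / C = 77.443 / 39.091 = 1.981 cmH2O.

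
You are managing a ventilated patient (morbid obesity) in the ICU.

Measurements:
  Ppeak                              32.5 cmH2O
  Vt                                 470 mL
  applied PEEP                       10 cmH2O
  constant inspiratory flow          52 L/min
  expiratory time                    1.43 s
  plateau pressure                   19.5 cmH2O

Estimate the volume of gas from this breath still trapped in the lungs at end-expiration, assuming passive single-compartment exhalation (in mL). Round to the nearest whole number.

68

Flow: 52 L/min ÷ 60 = 0.8667 L/s.
R = (PIP − Pplat)/V̇ = (32.5 − 19.5) / 0.8667 = 13.0/0.8667 = 14.999 cmH2O·s/L.
C = Vt/(Pplat − PEEP) = 470.0 / (19.5 − 10) = 470.0/9.5 = 49.474 mL/cmH2O.
τ = R × C = 14.999 × 0.04947 L/cmH2O = 0.742 s.
Fraction remaining = e^(−Te/τ) = e^(−1.43/0.742) = 0.1456.
Trapped volume = 470.0 × 0.1456 = 68.432 mL.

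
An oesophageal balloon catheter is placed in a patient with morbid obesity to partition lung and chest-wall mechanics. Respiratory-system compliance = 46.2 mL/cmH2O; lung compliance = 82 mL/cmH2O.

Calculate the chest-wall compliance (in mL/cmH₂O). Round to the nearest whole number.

1/Ccw = 1/Crs − 1/CL.
1/Ccw = 1/46.2 − 1/82 = 0.00945.
Ccw = 105.82 mL/cmH2O.

106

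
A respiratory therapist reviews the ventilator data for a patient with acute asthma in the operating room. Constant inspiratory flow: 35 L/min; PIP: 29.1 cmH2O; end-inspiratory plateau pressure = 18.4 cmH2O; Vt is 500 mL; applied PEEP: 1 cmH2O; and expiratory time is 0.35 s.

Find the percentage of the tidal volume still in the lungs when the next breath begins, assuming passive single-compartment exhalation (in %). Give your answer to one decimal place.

51.5

Flow: 35 L/min ÷ 60 = 0.5833 L/s.
R = (PIP − Pplat)/V̇ = (29.1 − 18.4) / 0.5833 = 10.7/0.5833 = 18.344 cmH2O·s/L.
C = Vt/(Pplat − PEEP) = 500.0 / (18.4 − 1) = 500.0/17.4 = 28.736 mL/cmH2O.
τ = R × C = 18.344 × 0.02874 L/cmH2O = 0.5272 s.
Fraction remaining at end-expiration = e^(−Te/τ) = e^(−0.35/0.5272) = 0.5148 → 51.48%.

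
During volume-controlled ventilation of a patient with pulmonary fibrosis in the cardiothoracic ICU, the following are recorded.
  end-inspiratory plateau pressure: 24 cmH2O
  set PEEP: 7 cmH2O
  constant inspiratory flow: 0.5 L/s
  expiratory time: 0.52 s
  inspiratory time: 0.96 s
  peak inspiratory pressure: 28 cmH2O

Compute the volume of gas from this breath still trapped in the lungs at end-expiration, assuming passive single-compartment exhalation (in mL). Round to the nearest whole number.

Vt = flow × Ti = 0.5 L/s × 0.96 s × 1000 mL/L = 480.0 mL.
R = (PIP − Pplat)/V̇ = (28 − 24) / 0.5 = 4.0/0.5 = 8.0 cmH2O·s/L.
C = Vt/(Pplat − PEEP) = 480.0 / (24 − 7) = 480.0/17.0 = 28.235 mL/cmH2O.
τ = R × C = 8.0 × 0.02824 L/cmH2O = 0.2259 s.
Fraction remaining = e^(−Te/τ) = e^(−0.52/0.2259) = 0.1001.
Trapped volume = 480.0 × 0.1001 = 48.048 mL.

48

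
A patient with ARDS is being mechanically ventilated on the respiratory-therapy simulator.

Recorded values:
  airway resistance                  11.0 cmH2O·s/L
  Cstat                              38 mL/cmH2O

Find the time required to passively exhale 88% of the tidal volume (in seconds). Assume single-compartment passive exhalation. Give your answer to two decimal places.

τ = R × C = 11.0 × 38 mL/cmH2O = 11.0 × 0.038 L/cmH2O = 0.418 s.
Exhaled fraction f = 1 − e^(−t/τ) → t = −τ·ln(1 − f) = −0.418·ln(0.12) = 0.8863 s.

0.89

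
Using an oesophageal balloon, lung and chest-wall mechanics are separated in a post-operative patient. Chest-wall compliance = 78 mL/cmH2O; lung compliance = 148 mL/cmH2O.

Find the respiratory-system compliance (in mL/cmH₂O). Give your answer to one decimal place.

Lung and chest wall are elastances in series: 1/Crs = 1/CL + 1/Ccw.
1/Crs = 1/148 + 1/78 = 0.01958.
Crs = 51.073 mL/cmH2O.

51.1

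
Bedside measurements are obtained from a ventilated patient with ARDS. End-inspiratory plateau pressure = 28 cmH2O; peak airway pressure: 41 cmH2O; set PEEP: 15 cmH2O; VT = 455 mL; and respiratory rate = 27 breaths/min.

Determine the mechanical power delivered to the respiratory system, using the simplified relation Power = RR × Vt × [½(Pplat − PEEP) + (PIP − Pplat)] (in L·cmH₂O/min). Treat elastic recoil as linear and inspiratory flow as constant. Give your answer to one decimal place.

Per-breath work = Vt × [½(Pplat−PEEP) + (PIP−Pplat)] = 0.455 × [0.5×13.0 + 13.0] = 0.455 × 19.5 = 8.873 L·cmH2O.
Power = 27 × 8.873 = 239.57 L·cmH2O/min.

239.6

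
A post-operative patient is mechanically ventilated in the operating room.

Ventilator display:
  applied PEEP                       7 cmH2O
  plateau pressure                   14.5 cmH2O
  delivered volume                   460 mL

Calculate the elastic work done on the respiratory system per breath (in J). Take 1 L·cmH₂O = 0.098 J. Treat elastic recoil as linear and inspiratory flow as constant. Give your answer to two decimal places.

0.17

Elastic work ≈ ½ × (Pplat − PEEP) × Vt = 0.5 × (14.5 − 7) × 0.460 L = 0.5 × 7.5 × 0.460 = 1.725 L·cmH2O.
× 0.098 J/(L·cmH2O) → 0.1691 J.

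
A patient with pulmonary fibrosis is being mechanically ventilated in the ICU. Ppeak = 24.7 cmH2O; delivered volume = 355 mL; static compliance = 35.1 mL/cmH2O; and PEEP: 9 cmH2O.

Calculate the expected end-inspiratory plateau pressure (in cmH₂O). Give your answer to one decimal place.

Pplat = PEEP + Vt / Cstat = 9 + 355 / 35.1 = 9 + 10.114 = 19.114 cmH2O.

19.1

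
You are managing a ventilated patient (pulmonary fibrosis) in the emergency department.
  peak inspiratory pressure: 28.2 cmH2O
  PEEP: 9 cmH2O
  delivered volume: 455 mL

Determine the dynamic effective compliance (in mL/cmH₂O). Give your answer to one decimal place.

23.7

Dynamic compliance = Vt / (PIP − PEEP) = 455 / (28.2 − 9) = 455 / 19.2 = 23.698 mL/cmH2O.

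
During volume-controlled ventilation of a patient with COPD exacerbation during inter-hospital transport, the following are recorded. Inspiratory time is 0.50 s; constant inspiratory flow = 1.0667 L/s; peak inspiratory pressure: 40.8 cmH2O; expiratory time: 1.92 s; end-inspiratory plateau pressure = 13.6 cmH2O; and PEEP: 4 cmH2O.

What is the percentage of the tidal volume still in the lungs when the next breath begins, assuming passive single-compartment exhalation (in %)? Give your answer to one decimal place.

Vt = flow × Ti = 1.0667 L/s × 0.50 s × 1000 mL/L = 533.35 mL.
R = (PIP − Pplat)/V̇ = (40.8 − 13.6) / 1.0667 = 27.2/1.0667 = 25.499 cmH2O·s/L.
C = Vt/(Pplat − PEEP) = 533.35 / (13.6 − 4) = 533.35/9.6 = 55.557 mL/cmH2O.
τ = R × C = 25.499 × 0.05556 L/cmH2O = 1.417 s.
Fraction remaining at end-expiration = e^(−Te/τ) = e^(−1.92/1.417) = 0.258 → 25.8%.

25.8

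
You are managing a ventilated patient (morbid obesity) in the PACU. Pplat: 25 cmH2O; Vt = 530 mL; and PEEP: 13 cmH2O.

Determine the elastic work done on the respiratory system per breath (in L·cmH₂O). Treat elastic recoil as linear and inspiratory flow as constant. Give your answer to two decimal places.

3.18

Elastic work ≈ ½ × (Pplat − PEEP) × Vt = 0.5 × (25 − 13) × 0.530 L = 0.5 × 12.0 × 0.530 = 3.18 L·cmH2O.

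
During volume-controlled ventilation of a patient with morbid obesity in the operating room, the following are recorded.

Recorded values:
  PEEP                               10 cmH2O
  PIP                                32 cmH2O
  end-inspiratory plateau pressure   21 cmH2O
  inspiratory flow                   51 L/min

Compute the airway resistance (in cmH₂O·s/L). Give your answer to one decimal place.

12.9

Flow: 51 L/min ÷ 60 = 0.85 L/s.
Raw = (PIP − Pplat) / flow = (32 − 21) / 0.85 = 11.0 / 0.85 = 12.941 cmH2O·s/L.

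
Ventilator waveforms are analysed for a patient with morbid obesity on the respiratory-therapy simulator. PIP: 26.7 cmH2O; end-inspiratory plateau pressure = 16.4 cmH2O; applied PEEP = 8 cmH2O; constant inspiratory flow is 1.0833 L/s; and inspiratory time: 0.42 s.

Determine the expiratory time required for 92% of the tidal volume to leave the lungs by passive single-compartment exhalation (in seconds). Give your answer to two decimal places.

1.30

Vt = flow × Ti = 1.0833 L/s × 0.42 s × 1000 mL/L = 454.99 mL.
R = (PIP − Pplat)/V̇ = (26.7 − 16.4) / 1.0833 = 10.3/1.0833 = 9.508 cmH2O·s/L.
C = Vt/(Pplat − PEEP) = 454.99 / (16.4 − 8) = 454.99/8.4 = 54.165 mL/cmH2O.
τ = R × C = 9.508 × 0.05417 L/cmH2O = 0.515 s.
t = −τ·ln(1 − 0.92) = −0.515·ln(0.08) = 1.301 s.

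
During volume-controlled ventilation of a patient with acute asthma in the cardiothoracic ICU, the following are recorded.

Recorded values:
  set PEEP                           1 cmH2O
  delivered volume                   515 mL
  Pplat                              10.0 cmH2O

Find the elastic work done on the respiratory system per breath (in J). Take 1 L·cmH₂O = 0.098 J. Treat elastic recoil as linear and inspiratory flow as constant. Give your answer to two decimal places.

0.23

Elastic work ≈ ½ × (Pplat − PEEP) × Vt = 0.5 × (10.0 − 1) × 0.515 L = 0.5 × 9.0 × 0.515 = 2.318 L·cmH2O.
× 0.098 J/(L·cmH2O) → 0.2272 J.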